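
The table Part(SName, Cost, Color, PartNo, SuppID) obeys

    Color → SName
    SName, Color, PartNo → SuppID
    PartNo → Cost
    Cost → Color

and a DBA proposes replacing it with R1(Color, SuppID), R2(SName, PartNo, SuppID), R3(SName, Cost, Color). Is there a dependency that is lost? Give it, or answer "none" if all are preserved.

PartNo → Cost

Check PartNo → Cost: no single fragment contains all of {Cost, PartNo}, and the restricted closure of {PartNo} across the fragments never reaches {Cost}.
Color → SName is preserved.
SName, Color, PartNo → SuppID is preserved.
Cost → Color is preserved.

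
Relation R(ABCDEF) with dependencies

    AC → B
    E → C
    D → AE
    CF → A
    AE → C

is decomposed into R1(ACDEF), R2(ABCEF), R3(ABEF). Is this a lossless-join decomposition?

Yes

Chase test. Columns are ABCDEF; row i has aⱼ where attribute j ∈ Ri, else bᵢⱼ.
Initial tableau (one row per fragment):
  row 1: a1 b12 a3 a4 a5 a6
  row 2: a1 a2 a3 b24 a5 a6
  row 3: a1 a2 b33 b34 a5 a6
Rows 1 and 2 agree on AC; apply AC→B and equate their B entries.
Rows 1 and 3 agree on E; apply E→C and equate their C entries.
Row 1 is now all distinguished symbols — the join is lossless.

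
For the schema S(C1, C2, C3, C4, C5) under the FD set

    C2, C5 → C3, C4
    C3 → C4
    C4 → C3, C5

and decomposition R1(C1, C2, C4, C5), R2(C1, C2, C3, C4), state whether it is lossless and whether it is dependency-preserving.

lossless and dependency-preserving

Lossless test: (C1, C2, C4)⁺ = {C1, C2, C3, C4, C5}, which contains all of one fragment — lossless.
Dependency preservation: C2, C5 → C3, C4; C4 → C3, C5 are not contained in any single fragment, but the restricted closure of each left-hand side across the fragments still reaches the right-hand side; the remaining FDs each lie inside some fragment. All dependencies are preserved.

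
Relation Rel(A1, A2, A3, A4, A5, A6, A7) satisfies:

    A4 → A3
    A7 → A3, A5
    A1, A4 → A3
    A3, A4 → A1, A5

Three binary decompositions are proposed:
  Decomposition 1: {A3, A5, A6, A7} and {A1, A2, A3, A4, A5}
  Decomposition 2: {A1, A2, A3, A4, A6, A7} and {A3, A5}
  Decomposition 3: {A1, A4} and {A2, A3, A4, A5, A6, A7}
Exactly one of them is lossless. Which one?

Decomposition 3

Decomposition 1: common = {A3, A5}, closure = {A3, A5} → lossy.
Decomposition 2: common = {A3}, closure = {A3} → lossy.
Decomposition 3: common = {A4}, closure = {A1, A3, A4, A5} → lossless.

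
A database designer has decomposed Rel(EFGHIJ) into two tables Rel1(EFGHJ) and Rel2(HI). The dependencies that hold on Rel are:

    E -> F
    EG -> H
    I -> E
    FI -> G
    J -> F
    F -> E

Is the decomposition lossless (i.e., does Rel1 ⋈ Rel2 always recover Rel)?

No

Common attributes: Rel1 ∩ Rel2 = {H}.
No dependency enlarges {H}, so (H)⁺ = {H}.
The closure contains neither all of Rel1 = {EFGHJ} nor all of Rel2 = {HI}, so the common attributes are not a superkey of either fragment. The join is lossy.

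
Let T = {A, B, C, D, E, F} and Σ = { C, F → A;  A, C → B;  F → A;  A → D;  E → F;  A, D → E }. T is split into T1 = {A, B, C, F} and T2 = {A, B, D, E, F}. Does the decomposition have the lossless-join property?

Yes

Common attributes: T1 ∩ T2 = {A, B, F}.
Closure of {A, B, F}: A → D applies, adding D; A, D → E applies, adding E. So (A, B, F)⁺ = {A, B, D, E, F}.
This closure contains every attribute of T2, so T1 ∩ T2 → T2. The join is lossless.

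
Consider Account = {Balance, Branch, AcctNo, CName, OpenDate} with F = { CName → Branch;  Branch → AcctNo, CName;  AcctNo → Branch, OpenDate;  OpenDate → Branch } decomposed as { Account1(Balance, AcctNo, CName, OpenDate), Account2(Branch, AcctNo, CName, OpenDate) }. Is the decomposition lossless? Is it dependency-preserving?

lossless and dependency-preserving

Lossless test: (AcctNo, CName, OpenDate)⁺ = {Branch, AcctNo, CName, OpenDate}, which contains all of one fragment — lossless.
Dependency preservation: every FD's attributes lie within a single fragment, so each can be enforced locally — preserved.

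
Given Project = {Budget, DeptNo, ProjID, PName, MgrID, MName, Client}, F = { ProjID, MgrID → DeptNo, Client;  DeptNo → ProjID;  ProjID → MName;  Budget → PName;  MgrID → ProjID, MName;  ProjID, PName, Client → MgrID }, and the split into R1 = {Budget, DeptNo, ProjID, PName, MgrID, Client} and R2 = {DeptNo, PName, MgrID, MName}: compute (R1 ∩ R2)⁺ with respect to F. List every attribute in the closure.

R1 ∩ R2 = {DeptNo, PName, MgrID}.
DeptNo → ProjID applies, adding ProjID
ProjID → MName applies, adding MName
ProjID, MgrID → DeptNo, Client applies, adding Client
Closure: {DeptNo, ProjID, PName, MgrID, MName, Client}.

DeptNo, ProjID, PName, MgrID, MName, Client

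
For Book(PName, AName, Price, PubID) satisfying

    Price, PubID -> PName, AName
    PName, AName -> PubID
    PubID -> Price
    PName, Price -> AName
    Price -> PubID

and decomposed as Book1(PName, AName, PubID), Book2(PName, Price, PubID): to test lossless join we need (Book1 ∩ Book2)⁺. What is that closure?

PName, AName, Price, PubID

Book1 ∩ Book2 = {PName, PubID}.
PubID → Price applies, adding Price
PName, Price → AName applies, adding AName
Closure: {PName, AName, Price, PubID}.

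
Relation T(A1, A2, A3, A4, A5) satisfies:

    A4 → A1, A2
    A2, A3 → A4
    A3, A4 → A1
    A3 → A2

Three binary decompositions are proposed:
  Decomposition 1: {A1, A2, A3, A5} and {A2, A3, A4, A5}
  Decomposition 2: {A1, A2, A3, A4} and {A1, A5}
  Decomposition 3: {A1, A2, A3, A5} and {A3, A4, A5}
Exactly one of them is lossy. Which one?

Decomposition 1: common = {A2, A3, A5}, closure = {A1, A2, A3, A4, A5} → lossless.
Decomposition 2: common = {A1}, closure = {A1} → lossy.
Decomposition 3: common = {A3, A5}, closure = {A1, A2, A3, A4, A5} → lossless.

Decomposition 2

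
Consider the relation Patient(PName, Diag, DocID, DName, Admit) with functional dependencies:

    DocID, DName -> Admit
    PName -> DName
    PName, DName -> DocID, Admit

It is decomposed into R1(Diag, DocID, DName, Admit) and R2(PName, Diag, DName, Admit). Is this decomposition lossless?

No

Common attributes: R1 ∩ R2 = {Diag, DName, Admit}.
No dependency enlarges {Diag, DName, Admit}, so (Diag, DName, Admit)⁺ = {Diag, DName, Admit}.
The closure contains neither all of R1 = {Diag, DocID, DName, Admit} nor all of R2 = {PName, Diag, DName, Admit}, so the common attributes are not a superkey of either fragment. The join is lossy.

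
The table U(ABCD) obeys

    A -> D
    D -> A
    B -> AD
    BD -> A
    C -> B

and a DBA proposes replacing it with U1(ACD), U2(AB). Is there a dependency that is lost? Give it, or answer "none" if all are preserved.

Check C → B: no single fragment contains all of {BC}, and the restricted closure of {C} across the fragments never reaches {B}.
A → D is preserved.
D → A is preserved.
B → AD is preserved.
BD → A is preserved.

C -> B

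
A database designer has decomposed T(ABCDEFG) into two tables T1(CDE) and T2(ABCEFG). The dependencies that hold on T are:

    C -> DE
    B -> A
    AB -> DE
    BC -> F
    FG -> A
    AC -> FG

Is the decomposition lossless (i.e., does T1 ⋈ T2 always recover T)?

Common attributes: T1 ∩ T2 = {CE}.
Closure of {CE}: C → DE applies, adding D. So (CE)⁺ = {CDE}.
This closure contains every attribute of T1, so T1 ∩ T2 → T1. The join is lossless.

Yes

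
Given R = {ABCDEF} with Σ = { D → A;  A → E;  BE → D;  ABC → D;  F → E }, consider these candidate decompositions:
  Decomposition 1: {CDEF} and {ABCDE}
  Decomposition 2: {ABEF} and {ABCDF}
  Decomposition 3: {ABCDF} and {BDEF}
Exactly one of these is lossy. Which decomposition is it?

Decomposition 1

Decomposition 1: common = {CDE}, closure = {ACDE} → lossy.
Decomposition 2: common = {ABF}, closure = {ABDEF} → lossless.
Decomposition 3: common = {BDF}, closure = {ABDEF} → lossless.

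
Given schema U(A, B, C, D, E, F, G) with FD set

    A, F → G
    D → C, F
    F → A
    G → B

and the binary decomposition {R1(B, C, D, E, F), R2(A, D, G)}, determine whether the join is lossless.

Common attributes: R1 ∩ R2 = {D}.
Closure of {D}: D → C, F applies, adding C, F; F → A applies, adding A; A, F → G applies, adding G; G → B applies, adding B. So (D)⁺ = {A, B, C, D, F, G}.
This closure contains every attribute of R2, so R1 ∩ R2 → R2. The join is lossless.

Yes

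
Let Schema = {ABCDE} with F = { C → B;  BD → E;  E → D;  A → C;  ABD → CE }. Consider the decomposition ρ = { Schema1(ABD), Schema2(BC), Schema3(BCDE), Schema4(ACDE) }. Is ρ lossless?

Chase test. Columns are ABCDE; row i has aⱼ where attribute j ∈ Schemai, else bᵢⱼ.
Initial tableau (one row per fragment):
  row 1: a1 a2 b13 a4 b15
  row 2: b21 a2 a3 b24 b25
  row 3: b31 a2 a3 a4 a5
  row 4: a1 b42 a3 a4 a5
Rows 2 and 4 agree on C; apply C→B and equate their B entries.
Rows 1 and 3 agree on BD; apply BD→E and equate their E entries.
Rows 1 and 4 agree on A; apply A→C and equate their C entries.
Row 1 is now all distinguished symbols — the join is lossless.

Yes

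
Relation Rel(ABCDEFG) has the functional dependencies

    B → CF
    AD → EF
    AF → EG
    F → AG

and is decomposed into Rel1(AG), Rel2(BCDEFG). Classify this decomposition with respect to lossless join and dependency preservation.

lossy and not dependency-preserving

Lossless test: (G)⁺ = {G}, which is a superkey of neither fragment — lossy.
Dependency preservation: the restricted closure of {AD} across the fragments never reaches {EF}, so AD → EF cannot be enforced without a join — not preserved.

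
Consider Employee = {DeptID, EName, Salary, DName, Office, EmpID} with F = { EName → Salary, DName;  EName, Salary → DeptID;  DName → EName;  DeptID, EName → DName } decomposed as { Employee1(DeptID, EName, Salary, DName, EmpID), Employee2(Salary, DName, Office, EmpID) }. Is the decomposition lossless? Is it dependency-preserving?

Lossless test: (Salary, DName, EmpID)⁺ = {DeptID, EName, Salary, DName, EmpID}, which contains all of one fragment — lossless.
Dependency preservation: every FD's attributes lie within a single fragment, so each can be enforced locally — preserved.

lossless and dependency-preserving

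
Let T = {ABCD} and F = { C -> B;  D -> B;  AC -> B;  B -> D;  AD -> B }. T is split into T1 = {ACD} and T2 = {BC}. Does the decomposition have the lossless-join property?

Common attributes: T1 ∩ T2 = {C}.
Closure of {C}: C → B applies, adding B; B → D applies, adding D. So (C)⁺ = {BCD}.
This closure contains every attribute of T2, so T1 ∩ T2 → T2. The join is lossless.

Yes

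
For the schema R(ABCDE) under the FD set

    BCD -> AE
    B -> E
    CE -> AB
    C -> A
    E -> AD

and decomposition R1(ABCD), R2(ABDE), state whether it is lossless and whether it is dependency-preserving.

lossless but not dependency-preserving

Lossless test: (ABD)⁺ = {ABDE}, which contains all of one fragment — lossless.
Dependency preservation: the restricted closure of {CE} across the fragments never reaches {AB}, so CE → AB cannot be enforced without a join — not preserved.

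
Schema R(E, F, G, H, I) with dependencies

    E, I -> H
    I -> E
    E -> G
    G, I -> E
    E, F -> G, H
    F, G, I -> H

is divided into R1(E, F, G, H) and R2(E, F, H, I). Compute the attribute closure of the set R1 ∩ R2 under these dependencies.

R1 ∩ R2 = {E, F, H}.
E → G applies, adding G
Closure: {E, F, G, H}.

E, F, G, H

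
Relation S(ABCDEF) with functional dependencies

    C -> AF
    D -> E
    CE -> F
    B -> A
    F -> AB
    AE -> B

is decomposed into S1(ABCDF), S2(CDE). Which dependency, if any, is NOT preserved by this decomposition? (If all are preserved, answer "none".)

AE -> B

Check AE → B: no single fragment contains all of {ABE}, and the restricted closure of {AE} across the fragments never reaches {B}.
C → AF is preserved.
D → E is preserved.
CE → F is preserved.
B → A is preserved.
F → AB is preserved.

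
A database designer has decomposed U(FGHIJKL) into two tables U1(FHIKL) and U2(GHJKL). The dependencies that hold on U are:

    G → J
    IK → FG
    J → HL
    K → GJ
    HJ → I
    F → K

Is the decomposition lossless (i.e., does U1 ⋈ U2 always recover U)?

Common attributes: U1 ∩ U2 = {HKL}.
Closure of {HKL}: K → GJ applies, adding GJ; HJ → I applies, adding I; IK → FG applies, adding F. So (HKL)⁺ = {FGHIJKL}.
This closure contains every attribute of U1, so U1 ∩ U2 → U1. The join is lossless.

Yes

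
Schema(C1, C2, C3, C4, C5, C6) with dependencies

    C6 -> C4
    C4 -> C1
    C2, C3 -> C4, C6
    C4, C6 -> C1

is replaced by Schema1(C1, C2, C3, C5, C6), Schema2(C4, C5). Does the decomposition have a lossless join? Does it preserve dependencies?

Lossless test: (C5)⁺ = {C5}, which is a superkey of neither fragment — lossy.
Dependency preservation: the restricted closure of {C6} across the fragments never reaches {C4}, so C6 → C4 cannot be enforced without a join — not preserved.

lossy and not dependency-preserving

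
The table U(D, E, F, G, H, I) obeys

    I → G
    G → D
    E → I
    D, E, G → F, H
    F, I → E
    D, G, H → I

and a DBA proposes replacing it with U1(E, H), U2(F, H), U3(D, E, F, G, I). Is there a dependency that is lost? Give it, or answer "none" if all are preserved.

D, G, H → I

Check D, G, H → I: no single fragment contains all of {D, G, H, I}, and the restricted closure of {D, G, H} across the fragments never reaches {I}.
I → G is preserved.
G → D is preserved.
E → I is preserved.
D, E, G → F, H is preserved.
F, I → E is preserved.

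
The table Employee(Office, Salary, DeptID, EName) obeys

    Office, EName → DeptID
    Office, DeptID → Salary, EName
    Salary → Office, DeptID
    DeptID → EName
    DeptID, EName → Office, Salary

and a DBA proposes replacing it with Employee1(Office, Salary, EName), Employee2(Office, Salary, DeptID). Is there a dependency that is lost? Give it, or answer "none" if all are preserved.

none

Office, EName → DeptID: restricted closure across fragments reaches DeptID.
Office, DeptID → Salary, EName: restricted closure across fragments reaches Salary, EName.
Salary → Office, DeptID lies within Employee2.
DeptID → EName: restricted closure across fragments reaches EName.
DeptID, EName → Office, Salary: restricted closure across fragments reaches Office, Salary.
Every dependency is enforceable on the fragments, so the decomposition is dependency-preserving.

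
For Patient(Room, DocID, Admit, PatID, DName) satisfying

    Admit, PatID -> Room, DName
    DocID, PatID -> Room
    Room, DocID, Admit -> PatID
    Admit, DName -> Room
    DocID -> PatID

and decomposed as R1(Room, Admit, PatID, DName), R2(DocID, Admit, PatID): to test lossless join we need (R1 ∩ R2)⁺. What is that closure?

R1 ∩ R2 = {Admit, PatID}.
Admit, PatID → Room, DName applies, adding Room, DName
Closure: {Room, Admit, PatID, DName}.

Room, Admit, PatID, DName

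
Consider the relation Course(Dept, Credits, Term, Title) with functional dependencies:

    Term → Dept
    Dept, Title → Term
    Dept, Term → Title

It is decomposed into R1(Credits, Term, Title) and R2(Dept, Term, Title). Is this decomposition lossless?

Common attributes: R1 ∩ R2 = {Term, Title}.
Closure of {Term, Title}: Term → Dept applies, adding Dept. So (Term, Title)⁺ = {Dept, Term, Title}.
This closure contains every attribute of R2, so R1 ∩ R2 → R2. The join is lossless.

Yes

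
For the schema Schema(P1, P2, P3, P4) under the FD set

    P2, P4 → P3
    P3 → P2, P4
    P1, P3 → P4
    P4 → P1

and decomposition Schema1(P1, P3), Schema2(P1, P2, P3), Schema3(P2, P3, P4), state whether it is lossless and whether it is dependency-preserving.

Lossless test (chase): Rows 1 and 2 agree on P3; apply P3→P2, P4 and equate their P2, P4 entries. Rows 1 and 3 agree on P3; apply P3→P2, P4 and equate their P2, P4 entries. Rows 1 and 3 agree on P4; apply P4→P1 and equate their P1 entries. Row 1 is now all distinguished symbols — the join is lossless.
Dependency preservation: the restricted closure of {P4} across the fragments never reaches {P1}, so P4 → P1 cannot be enforced without a join — not preserved.

lossless but not dependency-preserving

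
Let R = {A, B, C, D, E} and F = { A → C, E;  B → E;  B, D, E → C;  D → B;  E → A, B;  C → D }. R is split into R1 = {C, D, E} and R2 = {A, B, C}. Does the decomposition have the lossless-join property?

Yes

Common attributes: R1 ∩ R2 = {C}.
Closure of {C}: C → D applies, adding D; D → B applies, adding B; B → E applies, adding E; E → A, B applies, adding A. So (C)⁺ = {A, B, C, D, E}.
This closure contains every attribute of R1, so R1 ∩ R2 → R1. The join is lossless.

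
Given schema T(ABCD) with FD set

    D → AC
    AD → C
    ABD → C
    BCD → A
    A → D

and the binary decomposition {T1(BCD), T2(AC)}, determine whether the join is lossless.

Common attributes: T1 ∩ T2 = {C}.
No dependency enlarges {C}, so (C)⁺ = {C}.
The closure contains neither all of T1 = {BCD} nor all of T2 = {AC}, so the common attributes are not a superkey of either fragment. The join is lossy.

No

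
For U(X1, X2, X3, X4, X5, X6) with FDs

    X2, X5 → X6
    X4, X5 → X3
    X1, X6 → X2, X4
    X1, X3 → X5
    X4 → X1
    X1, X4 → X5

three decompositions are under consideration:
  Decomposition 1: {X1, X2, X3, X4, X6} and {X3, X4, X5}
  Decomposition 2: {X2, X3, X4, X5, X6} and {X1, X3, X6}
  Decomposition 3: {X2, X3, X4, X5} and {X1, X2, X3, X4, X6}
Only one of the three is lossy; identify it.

Decomposition 1: common = {X3, X4}, closure = {X1, X3, X4, X5} → lossless.
Decomposition 2: common = {X3, X6}, closure = {X3, X6} → lossy.
Decomposition 3: common = {X2, X3, X4}, closure = {X1, X2, X3, X4, X5, X6} → lossless.

Decomposition 2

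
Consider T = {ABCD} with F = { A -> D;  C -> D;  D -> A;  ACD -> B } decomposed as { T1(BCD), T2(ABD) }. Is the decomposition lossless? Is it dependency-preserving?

Lossless test: (BD)⁺ = {ABD}, which contains all of one fragment — lossless.
Dependency preservation: ACD → B is not contained in any single fragment, but the restricted closure of its left-hand side across the fragments still reaches the right-hand side; the remaining FDs each lie inside some fragment. All dependencies are preserved.

lossless and dependency-preserving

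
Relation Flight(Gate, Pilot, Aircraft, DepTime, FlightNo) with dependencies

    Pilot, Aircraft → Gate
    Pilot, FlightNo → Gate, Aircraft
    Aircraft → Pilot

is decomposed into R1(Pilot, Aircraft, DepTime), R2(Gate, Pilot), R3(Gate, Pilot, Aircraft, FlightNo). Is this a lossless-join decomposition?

No

Chase test. Columns are Gate, Pilot, Aircraft, DepTime, FlightNo; row i has aⱼ where attribute j ∈ Ri, else bᵢⱼ.
Initial tableau (one row per fragment):
  row 1: b11 a2 a3 a4 b15
  row 2: a1 a2 b23 b24 b25
  row 3: a1 a2 a3 b34 a5
Rows 1 and 3 agree on Pilot, Aircraft; apply Pilot, Aircraft→Gate and equate their Gate entries.
No row becomes fully distinguished — the join is lossy.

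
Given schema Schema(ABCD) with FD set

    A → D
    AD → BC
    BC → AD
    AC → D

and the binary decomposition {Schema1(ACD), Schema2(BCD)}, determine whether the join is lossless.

Common attributes: Schema1 ∩ Schema2 = {CD}.
No dependency enlarges {CD}, so (CD)⁺ = {CD}.
The closure contains neither all of Schema1 = {ACD} nor all of Schema2 = {BCD}, so the common attributes are not a superkey of either fragment. The join is lossy.

No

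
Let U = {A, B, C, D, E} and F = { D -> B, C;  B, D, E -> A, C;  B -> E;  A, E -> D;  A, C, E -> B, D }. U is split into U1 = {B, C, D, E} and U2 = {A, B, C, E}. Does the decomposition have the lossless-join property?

Common attributes: U1 ∩ U2 = {B, C, E}.
No dependency enlarges {B, C, E}, so (B, C, E)⁺ = {B, C, E}.
The closure contains neither all of U1 = {B, C, D, E} nor all of U2 = {A, B, C, E}, so the common attributes are not a superkey of either fragment. The join is lossy.

No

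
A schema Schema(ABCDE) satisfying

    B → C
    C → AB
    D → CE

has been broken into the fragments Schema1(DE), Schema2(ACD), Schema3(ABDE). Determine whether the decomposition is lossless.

Yes

Chase test. Columns are ABCDE; row i has aⱼ where attribute j ∈ Schemai, else bᵢⱼ.
Initial tableau (one row per fragment):
  row 1: b11 b12 b13 a4 a5
  row 2: a1 b22 a3 a4 b25
  row 3: a1 a2 b33 a4 a5
Rows 1 and 2 agree on D; apply D→CE and equate their CE entries.
Rows 1 and 3 agree on D; apply D→CE and equate their CE entries.
Rows 1 and 2 agree on C; apply C→AB and equate their AB entries.
Rows 1 and 3 agree on C; apply C→AB and equate their AB entries.
Row 1 is now all distinguished symbols — the join is lossless.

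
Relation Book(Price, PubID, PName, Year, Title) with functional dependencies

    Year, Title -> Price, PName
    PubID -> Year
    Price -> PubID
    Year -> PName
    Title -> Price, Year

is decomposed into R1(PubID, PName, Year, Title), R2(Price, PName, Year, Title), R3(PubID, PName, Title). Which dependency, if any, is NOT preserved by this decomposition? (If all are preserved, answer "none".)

Price -> PubID

Check Price → PubID: no single fragment contains all of {Price, PubID}, and the restricted closure of {Price} across the fragments never reaches {PubID}.
Year, Title → Price, PName is preserved.
PubID → Year is preserved.
Year → PName is preserved.
Title → Price, Year is preserved.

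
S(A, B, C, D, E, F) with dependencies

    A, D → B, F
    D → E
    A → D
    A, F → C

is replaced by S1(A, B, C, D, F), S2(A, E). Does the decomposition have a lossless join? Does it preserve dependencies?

lossless but not dependency-preserving

Lossless test: (A)⁺ = {A, B, C, D, E, F}, which contains all of one fragment — lossless.
Dependency preservation: the restricted closure of {D} across the fragments never reaches {E}, so D → E cannot be enforced without a join — not preserved.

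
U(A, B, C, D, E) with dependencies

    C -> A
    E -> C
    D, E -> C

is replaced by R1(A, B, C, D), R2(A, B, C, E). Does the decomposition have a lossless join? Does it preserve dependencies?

Lossless test: (A, B, C)⁺ = {A, B, C}, which is a superkey of neither fragment — lossy.
Dependency preservation: D, E → C is not contained in any single fragment, but the restricted closure of its left-hand side across the fragments still reaches the right-hand side; the remaining FDs each lie inside some fragment. All dependencies are preserved.

lossy but dependency-preserving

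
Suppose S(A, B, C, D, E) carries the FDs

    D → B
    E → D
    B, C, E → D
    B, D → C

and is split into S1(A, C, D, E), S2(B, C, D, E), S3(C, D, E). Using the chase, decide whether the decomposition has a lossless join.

Chase test. Columns are A, B, C, D, E; row i has aⱼ where attribute j ∈ Si, else bᵢⱼ.
Initial tableau (one row per fragment):
  row 1: a1 b12 a3 a4 a5
  row 2: b21 a2 a3 a4 a5
  row 3: b31 b32 a3 a4 a5
Rows 1 and 2 agree on D; apply D→B and equate their B entries.
Rows 1 and 3 agree on D; apply D→B and equate their B entries.
Row 1 is now all distinguished symbols — the join is lossless.

Yes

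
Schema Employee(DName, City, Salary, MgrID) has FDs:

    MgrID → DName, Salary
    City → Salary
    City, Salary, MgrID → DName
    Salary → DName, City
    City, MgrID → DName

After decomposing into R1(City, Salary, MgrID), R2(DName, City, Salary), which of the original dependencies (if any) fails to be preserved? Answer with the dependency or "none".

MgrID → DName, Salary: restricted closure across fragments reaches DName, Salary.
City → Salary lies within R1.
City, Salary, MgrID → DName: restricted closure across fragments reaches DName.
Salary → DName, City lies within R2.
City, MgrID → DName: restricted closure across fragments reaches DName.
Every dependency is enforceable on the fragments, so the decomposition is dependency-preserving.

none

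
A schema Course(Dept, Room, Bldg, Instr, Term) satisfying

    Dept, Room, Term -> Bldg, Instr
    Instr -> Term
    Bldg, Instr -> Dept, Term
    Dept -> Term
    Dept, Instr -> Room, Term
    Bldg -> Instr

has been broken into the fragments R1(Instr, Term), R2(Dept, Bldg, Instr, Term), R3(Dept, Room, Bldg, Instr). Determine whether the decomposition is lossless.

Chase test. Columns are Dept, Room, Bldg, Instr, Term; row i has aⱼ where attribute j ∈ Ri, else bᵢⱼ.
Initial tableau (one row per fragment):
  row 1: b11 b12 b13 a4 a5
  row 2: a1 b22 a3 a4 a5
  row 3: a1 a2 a3 a4 b35
Rows 1 and 3 agree on Instr; apply Instr→Term and equate their Term entries.
Rows 2 and 3 agree on Dept, Instr; apply Dept, Instr→Room, Term and equate their Room, Term entries.
Row 2 is now all distinguished symbols — the join is lossless.

Yes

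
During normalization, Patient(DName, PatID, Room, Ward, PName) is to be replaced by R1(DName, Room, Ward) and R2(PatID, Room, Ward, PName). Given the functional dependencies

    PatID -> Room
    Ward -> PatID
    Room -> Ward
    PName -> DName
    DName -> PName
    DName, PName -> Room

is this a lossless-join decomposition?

No

Common attributes: R1 ∩ R2 = {Room, Ward}.
Closure of {Room, Ward}: Ward → PatID applies, adding PatID. So (Room, Ward)⁺ = {PatID, Room, Ward}.
The closure contains neither all of R1 = {DName, Room, Ward} nor all of R2 = {PatID, Room, Ward, PName}, so the common attributes are not a superkey of either fragment. The join is lossy.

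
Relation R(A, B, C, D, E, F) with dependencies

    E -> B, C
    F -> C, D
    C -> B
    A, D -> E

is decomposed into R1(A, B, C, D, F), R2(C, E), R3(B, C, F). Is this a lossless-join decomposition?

Chase test. Columns are A, B, C, D, E, F; row i has aⱼ where attribute j ∈ Ri, else bᵢⱼ.
Initial tableau (one row per fragment):
  row 1: a1 a2 a3 a4 b15 a6
  row 2: b21 b22 a3 b24 a5 b26
  row 3: b31 a2 a3 b34 b35 a6
Rows 1 and 3 agree on F; apply F→C, D and equate their C, D entries.
Rows 1 and 2 agree on C; apply C→B and equate their B entries.
No row becomes fully distinguished — the join is lossy.

No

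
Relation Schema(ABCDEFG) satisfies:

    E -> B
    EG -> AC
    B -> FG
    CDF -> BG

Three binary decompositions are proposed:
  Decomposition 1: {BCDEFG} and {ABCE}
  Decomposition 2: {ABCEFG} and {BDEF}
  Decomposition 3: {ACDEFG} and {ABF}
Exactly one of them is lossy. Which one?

Decomposition 3

Decomposition 1: common = {BCE}, closure = {ABCEFG} → lossless.
Decomposition 2: common = {BEF}, closure = {ABCEFG} → lossless.
Decomposition 3: common = {AF}, closure = {AF} → lossy.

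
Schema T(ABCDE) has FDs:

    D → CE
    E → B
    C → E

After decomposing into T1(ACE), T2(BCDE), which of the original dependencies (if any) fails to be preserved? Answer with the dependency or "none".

D → CE lies within T2.
E → B lies within T2.
C → E lies within T1.
Every dependency is enforceable on the fragments, so the decomposition is dependency-preserving.

none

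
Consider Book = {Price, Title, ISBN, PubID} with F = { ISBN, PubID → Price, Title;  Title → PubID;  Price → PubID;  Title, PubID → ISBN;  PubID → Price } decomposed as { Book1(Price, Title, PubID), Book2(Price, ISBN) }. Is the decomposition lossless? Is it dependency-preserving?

Lossless test: (Price)⁺ = {Price, PubID}, which is a superkey of neither fragment — lossy.
Dependency preservation: the restricted closure of {ISBN, PubID} across the fragments never reaches {Price, Title}, so ISBN, PubID → Price, Title cannot be enforced without a join — not preserved.

lossy and not dependency-preserving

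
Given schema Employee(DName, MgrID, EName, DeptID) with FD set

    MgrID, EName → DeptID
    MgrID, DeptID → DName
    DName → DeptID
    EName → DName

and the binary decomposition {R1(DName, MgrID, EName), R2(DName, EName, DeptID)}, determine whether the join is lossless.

Yes

Common attributes: R1 ∩ R2 = {DName, EName}.
Closure of {DName, EName}: DName → DeptID applies, adding DeptID. So (DName, EName)⁺ = {DName, EName, DeptID}.
This closure contains every attribute of R2, so R1 ∩ R2 → R2. The join is lossless.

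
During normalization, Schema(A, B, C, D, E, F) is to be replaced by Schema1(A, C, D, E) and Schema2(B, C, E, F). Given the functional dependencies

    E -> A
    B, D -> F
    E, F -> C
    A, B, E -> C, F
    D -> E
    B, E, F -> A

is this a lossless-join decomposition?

Common attributes: Schema1 ∩ Schema2 = {C, E}.
Closure of {C, E}: E → A applies, adding A. So (C, E)⁺ = {A, C, E}.
The closure contains neither all of Schema1 = {A, C, D, E} nor all of Schema2 = {B, C, E, F}, so the common attributes are not a superkey of either fragment. The join is lossy.

No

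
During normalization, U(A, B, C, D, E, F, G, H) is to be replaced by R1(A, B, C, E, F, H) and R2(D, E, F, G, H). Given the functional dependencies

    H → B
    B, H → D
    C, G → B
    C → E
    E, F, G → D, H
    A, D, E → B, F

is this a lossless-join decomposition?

No

Common attributes: R1 ∩ R2 = {E, F, H}.
Closure of {E, F, H}: H → B applies, adding B; B, H → D applies, adding D. So (E, F, H)⁺ = {B, D, E, F, H}.
The closure contains neither all of R1 = {A, B, C, E, F, H} nor all of R2 = {D, E, F, G, H}, so the common attributes are not a superkey of either fragment. The join is lossy.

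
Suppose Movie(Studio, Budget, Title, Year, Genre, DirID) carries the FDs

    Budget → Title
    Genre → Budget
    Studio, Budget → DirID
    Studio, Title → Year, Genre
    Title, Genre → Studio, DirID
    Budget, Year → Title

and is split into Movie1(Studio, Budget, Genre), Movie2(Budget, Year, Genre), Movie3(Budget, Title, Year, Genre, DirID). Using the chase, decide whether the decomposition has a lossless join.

Chase test. Columns are Studio, Budget, Title, Year, Genre, DirID; row i has aⱼ where attribute j ∈ Moviei, else bᵢⱼ.
Initial tableau (one row per fragment):
  row 1: a1 a2 b13 b14 a5 b16
  row 2: b21 a2 b23 a4 a5 b26
  row 3: b31 a2 a3 a4 a5 a6
Rows 1 and 2 agree on Budget; apply Budget→Title and equate their Title entries.
Rows 1 and 3 agree on Budget; apply Budget→Title and equate their Title entries.
Rows 1 and 2 agree on Title, Genre; apply Title, Genre→Studio, DirID and equate their Studio, DirID entries.
Rows 1 and 3 agree on Title, Genre; apply Title, Genre→Studio, DirID and equate their Studio, DirID entries.
Rows 1 and 2 agree on Studio, Title; apply Studio, Title→Year, Genre and equate their Year, Genre entries.
Row 1 is now all distinguished symbols — the join is lossless.

Yes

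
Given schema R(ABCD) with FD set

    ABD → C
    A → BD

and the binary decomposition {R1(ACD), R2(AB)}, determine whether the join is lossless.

Yes

Common attributes: R1 ∩ R2 = {A}.
Closure of {A}: A → BD applies, adding BD; ABD → C applies, adding C. So (A)⁺ = {ABCD}.
This closure contains every attribute of R1, so R1 ∩ R2 → R1. The join is lossless.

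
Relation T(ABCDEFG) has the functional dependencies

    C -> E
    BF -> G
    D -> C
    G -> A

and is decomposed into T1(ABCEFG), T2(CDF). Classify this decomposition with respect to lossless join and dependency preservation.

lossy but dependency-preserving

Lossless test: (CF)⁺ = {CEF}, which is a superkey of neither fragment — lossy.
Dependency preservation: every FD's attributes lie within a single fragment, so each can be enforced locally — preserved.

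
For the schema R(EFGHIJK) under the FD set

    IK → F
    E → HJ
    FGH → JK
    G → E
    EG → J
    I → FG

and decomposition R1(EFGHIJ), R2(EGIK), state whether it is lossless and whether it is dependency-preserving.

lossless but not dependency-preserving

Lossless test: (EGI)⁺ = {EFGHIJK}, which contains all of one fragment — lossless.
Dependency preservation: the restricted closure of {FGH} across the fragments never reaches {JK}, so FGH → JK cannot be enforced without a join — not preserved.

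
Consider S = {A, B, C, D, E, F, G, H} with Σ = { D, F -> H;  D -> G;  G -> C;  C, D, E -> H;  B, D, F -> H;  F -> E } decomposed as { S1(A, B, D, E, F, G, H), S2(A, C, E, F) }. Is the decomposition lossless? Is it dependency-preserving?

lossy and not dependency-preserving

Lossless test: (A, E, F)⁺ = {A, E, F}, which is a superkey of neither fragment — lossy.
Dependency preservation: the restricted closure of {G} across the fragments never reaches {C}, so G → C cannot be enforced without a join — not preserved.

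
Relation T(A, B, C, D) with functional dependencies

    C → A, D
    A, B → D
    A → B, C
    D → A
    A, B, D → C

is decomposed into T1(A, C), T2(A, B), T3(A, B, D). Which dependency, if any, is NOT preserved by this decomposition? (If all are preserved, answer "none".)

none

C → A, D: restricted closure across fragments reaches A, D.
A, B → D lies within T3.
A → B, C: restricted closure across fragments reaches B, C.
D → A lies within T3.
A, B, D → C: restricted closure across fragments reaches C.
Every dependency is enforceable on the fragments, so the decomposition is dependency-preserving.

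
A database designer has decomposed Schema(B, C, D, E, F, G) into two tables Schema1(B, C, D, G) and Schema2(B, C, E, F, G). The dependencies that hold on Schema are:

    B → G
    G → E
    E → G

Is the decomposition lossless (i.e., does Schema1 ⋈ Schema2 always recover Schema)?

Common attributes: Schema1 ∩ Schema2 = {B, C, G}.
Closure of {B, C, G}: G → E applies, adding E. So (B, C, G)⁺ = {B, C, E, G}.
The closure contains neither all of Schema1 = {B, C, D, G} nor all of Schema2 = {B, C, E, F, G}, so the common attributes are not a superkey of either fragment. The join is lossy.

No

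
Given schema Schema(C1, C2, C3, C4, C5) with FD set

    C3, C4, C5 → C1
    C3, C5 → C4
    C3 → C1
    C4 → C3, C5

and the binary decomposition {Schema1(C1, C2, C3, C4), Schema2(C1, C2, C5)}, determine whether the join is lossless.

Common attributes: Schema1 ∩ Schema2 = {C1, C2}.
No dependency enlarges {C1, C2}, so (C1, C2)⁺ = {C1, C2}.
The closure contains neither all of Schema1 = {C1, C2, C3, C4} nor all of Schema2 = {C1, C2, C5}, so the common attributes are not a superkey of either fragment. The join is lossy.

No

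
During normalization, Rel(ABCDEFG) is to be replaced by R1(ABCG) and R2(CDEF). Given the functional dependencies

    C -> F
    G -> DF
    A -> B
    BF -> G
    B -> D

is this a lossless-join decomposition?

No

Common attributes: R1 ∩ R2 = {C}.
Closure of {C}: C → F applies, adding F. So (C)⁺ = {CF}.
The closure contains neither all of R1 = {ABCG} nor all of R2 = {CDEF}, so the common attributes are not a superkey of either fragment. The join is lossy.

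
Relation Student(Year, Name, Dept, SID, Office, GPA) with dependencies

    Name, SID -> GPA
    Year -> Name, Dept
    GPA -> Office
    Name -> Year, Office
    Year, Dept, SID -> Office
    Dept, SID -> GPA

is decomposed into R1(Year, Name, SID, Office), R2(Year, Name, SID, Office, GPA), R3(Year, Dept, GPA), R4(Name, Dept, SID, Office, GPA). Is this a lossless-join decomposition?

Chase test. Columns are Year, Name, Dept, SID, Office, GPA; row i has aⱼ where attribute j ∈ Ri, else bᵢⱼ.
Initial tableau (one row per fragment):
  row 1: a1 a2 b13 a4 a5 b16
  row 2: a1 a2 b23 a4 a5 a6
  row 3: a1 b32 a3 b34 b35 a6
  row 4: b41 a2 a3 a4 a5 a6
Rows 1 and 2 agree on Name, SID; apply Name, SID→GPA and equate their GPA entries.
Rows 1 and 2 agree on Year; apply Year→Name, Dept and equate their Name, Dept entries.
Rows 1 and 3 agree on Year; apply Year→Name, Dept and equate their Name, Dept entries.
Rows 1 and 3 agree on GPA; apply GPA→Office and equate their Office entries.
Rows 1 and 4 agree on Name; apply Name→Year, Office and equate their Year, Office entries.
Row 1 is now all distinguished symbols — the join is lossless.

Yes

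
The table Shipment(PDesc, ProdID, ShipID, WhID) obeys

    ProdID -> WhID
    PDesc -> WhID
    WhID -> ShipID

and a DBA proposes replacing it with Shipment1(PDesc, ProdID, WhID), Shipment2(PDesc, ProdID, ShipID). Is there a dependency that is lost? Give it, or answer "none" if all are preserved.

Check WhID → ShipID: no single fragment contains all of {ShipID, WhID}, and the restricted closure of {WhID} across the fragments never reaches {ShipID}.
ProdID → WhID is preserved.
PDesc → WhID is preserved.

WhID -> ShipID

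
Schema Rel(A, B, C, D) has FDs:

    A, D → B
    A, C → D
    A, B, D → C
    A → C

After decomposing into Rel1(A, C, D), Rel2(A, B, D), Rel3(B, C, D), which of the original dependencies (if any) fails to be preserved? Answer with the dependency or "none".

none

A, D → B lies within Rel2.
A, C → D lies within Rel1.
A, B, D → C: restricted closure across fragments reaches C.
A → C lies within Rel1.
Every dependency is enforceable on the fragments, so the decomposition is dependency-preserving.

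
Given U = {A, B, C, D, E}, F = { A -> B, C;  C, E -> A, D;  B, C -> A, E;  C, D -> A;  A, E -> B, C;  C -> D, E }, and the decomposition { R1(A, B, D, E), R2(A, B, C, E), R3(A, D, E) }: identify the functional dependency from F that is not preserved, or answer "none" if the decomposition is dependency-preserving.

A → B, C lies within R2.
C, E → A, D: restricted closure across fragments reaches A, D.
B, C → A, E lies within R2.
C, D → A: restricted closure across fragments reaches A.
A, E → B, C lies within R2.
C → D, E: restricted closure across fragments reaches D, E.
Every dependency is enforceable on the fragments, so the decomposition is dependency-preserving.

none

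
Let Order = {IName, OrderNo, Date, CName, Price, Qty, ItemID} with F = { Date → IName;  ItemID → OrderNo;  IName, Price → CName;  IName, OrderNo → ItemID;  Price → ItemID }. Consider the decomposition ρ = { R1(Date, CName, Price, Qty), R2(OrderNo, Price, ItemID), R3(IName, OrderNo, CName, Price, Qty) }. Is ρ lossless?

No

Chase test. Columns are IName, OrderNo, Date, CName, Price, Qty, ItemID; row i has aⱼ where attribute j ∈ Ri, else bᵢⱼ.
Initial tableau (one row per fragment):
  row 1: b11 b12 a3 a4 a5 a6 b17
  row 2: b21 a2 b23 b24 a5 b26 a7
  row 3: a1 a2 b33 a4 a5 a6 b37
Rows 1 and 2 agree on Price; apply Price→ItemID and equate their ItemID entries.
Rows 1 and 3 agree on Price; apply Price→ItemID and equate their ItemID entries.
Rows 1 and 2 agree on ItemID; apply ItemID→OrderNo and equate their OrderNo entries.
No row becomes fully distinguished — the join is lossy.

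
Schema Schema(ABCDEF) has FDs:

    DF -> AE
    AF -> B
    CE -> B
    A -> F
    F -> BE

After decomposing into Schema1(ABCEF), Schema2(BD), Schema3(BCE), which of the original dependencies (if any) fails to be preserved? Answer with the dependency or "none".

Check DF → AE: no single fragment contains all of {ADEF}, and the restricted closure of {DF} across the fragments never reaches {AE}.
AF → B is preserved.
CE → B is preserved.
A → F is preserved.
F → BE is preserved.

DF -> AE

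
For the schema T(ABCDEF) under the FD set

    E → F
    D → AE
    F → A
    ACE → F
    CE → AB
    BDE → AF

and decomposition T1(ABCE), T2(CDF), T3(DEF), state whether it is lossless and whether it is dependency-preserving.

Lossless test (chase): Rows 1 and 3 agree on E; apply E→F and equate their F entries. Rows 2 and 3 agree on D; apply D→AE and equate their AE entries. Rows 1 and 2 agree on F; apply F→A and equate their A entries. Rows 1 and 2 agree on CE; apply CE→AB and equate their AB entries. Row 2 is now all distinguished symbols — the join is lossless.
Dependency preservation: the restricted closure of {F} across the fragments never reaches {A}, so F → A cannot be enforced without a join — not preserved.

lossless but not dependency-preserving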